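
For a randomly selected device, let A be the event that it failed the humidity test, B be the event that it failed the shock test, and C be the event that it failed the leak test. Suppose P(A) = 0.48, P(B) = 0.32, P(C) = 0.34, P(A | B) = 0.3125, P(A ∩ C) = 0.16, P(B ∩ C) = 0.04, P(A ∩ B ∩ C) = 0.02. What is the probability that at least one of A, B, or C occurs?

P(A ∩ B) = P(B)·P(A|B) = 0.32 × 0.3125 = 0.10
Inclusion–exclusion gives
P(A ∪ B ∪ C) = 0.48 + 0.32 + 0.34 − 0.10 − 0.16 − 0.04 + 0.02 = 0.86

0.86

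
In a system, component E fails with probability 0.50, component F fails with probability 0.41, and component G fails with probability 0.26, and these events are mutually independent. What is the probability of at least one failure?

0.7817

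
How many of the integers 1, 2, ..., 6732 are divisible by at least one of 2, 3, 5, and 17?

5042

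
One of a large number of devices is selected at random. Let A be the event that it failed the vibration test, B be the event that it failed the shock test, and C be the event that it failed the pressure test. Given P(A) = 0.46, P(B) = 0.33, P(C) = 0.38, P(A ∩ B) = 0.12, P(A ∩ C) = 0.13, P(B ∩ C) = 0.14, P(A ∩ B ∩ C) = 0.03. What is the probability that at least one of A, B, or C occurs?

0.81

Inclusion–exclusion gives
P(A ∪ B ∪ C) = 0.46 + 0.33 + 0.38 − 0.12 − 0.13 − 0.14 + 0.03 = 0.81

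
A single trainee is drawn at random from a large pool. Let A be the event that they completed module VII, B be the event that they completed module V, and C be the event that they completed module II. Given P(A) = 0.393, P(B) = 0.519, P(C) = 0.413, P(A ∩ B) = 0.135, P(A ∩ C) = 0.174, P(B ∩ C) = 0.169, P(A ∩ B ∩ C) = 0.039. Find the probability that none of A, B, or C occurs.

P(A ∪ B ∪ C) = 0.393 + 0.519 + 0.413 − 0.135 − 0.174 − 0.169 + 0.039 = 0.886
P(none) = 1 − 0.886 = 0.114

0.114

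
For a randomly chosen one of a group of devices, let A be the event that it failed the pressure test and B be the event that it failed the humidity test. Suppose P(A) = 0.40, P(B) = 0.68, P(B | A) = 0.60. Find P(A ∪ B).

0.84

P(A ∩ B) = P(A)·P(B|A) = 0.40 × 0.60 = 0.24
Using inclusion–exclusion:
P(A ∪ B) = 0.40 + 0.68 − 0.24 = 0.84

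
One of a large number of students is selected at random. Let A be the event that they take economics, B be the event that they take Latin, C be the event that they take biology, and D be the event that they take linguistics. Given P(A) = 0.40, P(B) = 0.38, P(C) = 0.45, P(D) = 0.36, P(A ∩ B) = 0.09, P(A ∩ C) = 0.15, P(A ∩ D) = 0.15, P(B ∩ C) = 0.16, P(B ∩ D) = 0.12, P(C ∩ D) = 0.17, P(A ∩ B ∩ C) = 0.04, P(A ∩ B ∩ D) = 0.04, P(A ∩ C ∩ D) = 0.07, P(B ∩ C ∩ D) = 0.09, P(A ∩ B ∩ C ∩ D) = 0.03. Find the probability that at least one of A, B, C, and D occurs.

Apply inclusion-exclusion:
P(A ∪ B ∪ C ∪ D) = 0.40 + 0.38 + 0.45 + 0.36 − 0.09 − 0.15 − 0.15 − 0.16 − 0.12 − 0.17 + 0.04 + 0.04 + 0.07 + 0.09 − 0.03 = 0.96

0.96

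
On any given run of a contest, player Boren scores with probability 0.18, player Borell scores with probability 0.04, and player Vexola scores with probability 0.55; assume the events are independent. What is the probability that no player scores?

Independence gives P(none) = ∏(1 − pᵢ).
P(none) = (1 − 0.18) × (1 − 0.04) × (1 − 0.55) = 0.82 × 0.96 × 0.45 = 0.35424

0.35424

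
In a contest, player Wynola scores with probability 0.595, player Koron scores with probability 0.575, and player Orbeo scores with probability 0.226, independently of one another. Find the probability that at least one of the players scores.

0.86677525

Since the events are independent, P(none) is the product of the individual non-occurrence probabilities.
P(none) = (1 − 0.595) × (1 − 0.575) × (1 − 0.226) = 0.405 × 0.425 × 0.774 = 0.13322475
P(at least one) = 1 − 0.13322475 = 0.86677525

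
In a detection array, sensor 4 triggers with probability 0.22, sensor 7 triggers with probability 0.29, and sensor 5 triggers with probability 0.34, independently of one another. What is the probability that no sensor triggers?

P(none) = (1 − 0.22) × (1 − 0.29) × (1 − 0.34) = 0.78 × 0.71 × 0.66 = 0.365508

0.365508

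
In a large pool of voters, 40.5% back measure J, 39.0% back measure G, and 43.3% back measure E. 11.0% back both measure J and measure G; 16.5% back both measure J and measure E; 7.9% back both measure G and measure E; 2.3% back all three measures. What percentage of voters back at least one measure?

89.7%

Apply inclusion-exclusion:
P(at least one) = 40.5 + 39.0 + 43.3 − 11.0 − 16.5 − 7.9 + 2.3 = 89.7%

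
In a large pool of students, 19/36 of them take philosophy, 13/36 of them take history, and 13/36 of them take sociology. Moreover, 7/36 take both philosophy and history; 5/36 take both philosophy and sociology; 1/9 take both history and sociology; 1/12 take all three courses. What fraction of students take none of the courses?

1/9

P(at least one) = 19/36 + 13/36 + 13/36 − 7/36 − 5/36 − 1/9 + 1/12 = 8/9
P(none) = 1 − 8/9 = 1/9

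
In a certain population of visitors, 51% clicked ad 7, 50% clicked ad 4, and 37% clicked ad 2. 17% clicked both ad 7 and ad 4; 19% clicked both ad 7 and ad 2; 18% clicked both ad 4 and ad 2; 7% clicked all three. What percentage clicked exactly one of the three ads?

51%

P(exactly one) = 51 + 50 + 37 − 2·17 − 2·19 − 2·18 + 3·7 = 51%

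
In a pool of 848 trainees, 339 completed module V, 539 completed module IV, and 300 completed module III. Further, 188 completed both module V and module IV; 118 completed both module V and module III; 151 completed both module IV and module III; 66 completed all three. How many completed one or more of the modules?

787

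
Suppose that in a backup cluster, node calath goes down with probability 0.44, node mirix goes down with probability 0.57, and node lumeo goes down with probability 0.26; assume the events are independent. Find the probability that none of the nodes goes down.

Independence gives P(none) = ∏(1 − pᵢ).
P(none) = (1 − 0.44) × (1 − 0.57) × (1 − 0.26) = 0.56 × 0.43 × 0.74 = 0.178192

0.178192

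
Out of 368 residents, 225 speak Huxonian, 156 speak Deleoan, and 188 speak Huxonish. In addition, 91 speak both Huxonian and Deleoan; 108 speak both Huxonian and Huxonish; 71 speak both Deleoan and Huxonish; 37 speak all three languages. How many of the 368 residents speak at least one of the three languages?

336

N(≥1) = 225 + 156 + 188 − 91 − 108 − 71 + 37 = 336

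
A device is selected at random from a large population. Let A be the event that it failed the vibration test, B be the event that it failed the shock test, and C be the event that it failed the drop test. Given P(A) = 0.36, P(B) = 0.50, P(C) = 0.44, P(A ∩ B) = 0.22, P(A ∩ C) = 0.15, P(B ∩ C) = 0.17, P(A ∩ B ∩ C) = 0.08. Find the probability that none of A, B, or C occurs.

P(A ∪ B ∪ C) = 0.36 + 0.50 + 0.44 − 0.22 − 0.15 − 0.17 + 0.08 = 0.84
P(none) = 1 − 0.84 = 0.16

0.16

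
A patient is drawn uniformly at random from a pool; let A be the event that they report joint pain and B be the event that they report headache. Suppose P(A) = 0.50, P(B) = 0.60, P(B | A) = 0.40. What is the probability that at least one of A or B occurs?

P(A ∩ B) = P(A)·P(B|A) = 0.50 × 0.40 = 0.20
P(A ∪ B) = 0.50 + 0.60 − 0.20 = 0.90

0.90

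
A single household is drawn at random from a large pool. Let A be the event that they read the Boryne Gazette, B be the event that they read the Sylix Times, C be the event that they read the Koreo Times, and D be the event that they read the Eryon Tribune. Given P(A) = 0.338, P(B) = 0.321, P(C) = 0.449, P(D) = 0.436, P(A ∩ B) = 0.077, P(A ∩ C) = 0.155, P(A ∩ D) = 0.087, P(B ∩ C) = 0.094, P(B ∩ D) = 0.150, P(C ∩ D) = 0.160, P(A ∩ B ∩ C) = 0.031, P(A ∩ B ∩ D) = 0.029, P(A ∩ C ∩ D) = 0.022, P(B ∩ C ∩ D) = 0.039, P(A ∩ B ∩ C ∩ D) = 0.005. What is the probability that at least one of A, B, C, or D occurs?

0.937

P(A ∪ B ∪ C ∪ D) = 0.338 + 0.321 + 0.449 + 0.436 − 0.077 − 0.155 − 0.087 − 0.094 − 0.150 − 0.160 + 0.031 + 0.029 + 0.022 + 0.039 − 0.005 = 0.937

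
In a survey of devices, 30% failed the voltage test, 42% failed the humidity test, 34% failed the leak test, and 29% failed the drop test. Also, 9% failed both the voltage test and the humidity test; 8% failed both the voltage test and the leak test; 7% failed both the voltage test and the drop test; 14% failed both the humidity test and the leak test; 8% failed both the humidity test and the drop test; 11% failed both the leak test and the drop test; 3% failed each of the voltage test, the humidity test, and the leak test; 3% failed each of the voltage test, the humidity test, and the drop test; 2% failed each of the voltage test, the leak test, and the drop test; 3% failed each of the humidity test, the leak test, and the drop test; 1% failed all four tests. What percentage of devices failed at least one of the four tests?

88%

P(at least one) = 30 + 42 + 34 + 29 − 9 − 8 − 7 − 14 − 8 − 11 + 3 + 3 + 2 + 3 − 1 = 88%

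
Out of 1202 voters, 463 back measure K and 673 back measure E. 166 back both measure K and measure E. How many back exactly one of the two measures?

Using the inclusion–exclusion count for exactly one event:
N(exactly one) = 463 + 673 − 2·166 = 804

804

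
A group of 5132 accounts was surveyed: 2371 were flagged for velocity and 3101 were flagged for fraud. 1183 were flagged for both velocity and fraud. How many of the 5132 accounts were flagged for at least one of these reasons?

4289

|at least one| = 2371 + 3101 − 1183 = 4289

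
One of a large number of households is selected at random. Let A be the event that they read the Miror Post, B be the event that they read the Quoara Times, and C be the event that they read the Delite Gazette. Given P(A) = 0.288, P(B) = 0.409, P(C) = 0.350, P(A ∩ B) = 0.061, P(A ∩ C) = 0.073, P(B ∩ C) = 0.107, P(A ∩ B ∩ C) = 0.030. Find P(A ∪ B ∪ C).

0.836

Inclusion–exclusion gives
P(A ∪ B ∪ C) = 0.288 + 0.409 + 0.350 − 0.061 − 0.073 − 0.107 + 0.030 = 0.836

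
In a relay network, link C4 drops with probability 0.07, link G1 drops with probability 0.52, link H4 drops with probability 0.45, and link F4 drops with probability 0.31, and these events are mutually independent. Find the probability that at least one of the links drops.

Independence gives P(none) = ∏(1 − pᵢ).
P(none) = (1 − 0.07) × (1 − 0.52) × (1 − 0.45) × (1 − 0.31) = 0.93 × 0.48 × 0.55 × 0.69 = 0.1694088
P(at least one) = 1 − 0.1694088 = 0.8305912

0.8305912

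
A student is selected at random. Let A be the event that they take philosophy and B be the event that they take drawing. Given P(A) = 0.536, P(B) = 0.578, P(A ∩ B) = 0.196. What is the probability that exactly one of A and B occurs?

P(exactly one) = 0.536 + 0.578 − 2·0.196 = 0.722

0.722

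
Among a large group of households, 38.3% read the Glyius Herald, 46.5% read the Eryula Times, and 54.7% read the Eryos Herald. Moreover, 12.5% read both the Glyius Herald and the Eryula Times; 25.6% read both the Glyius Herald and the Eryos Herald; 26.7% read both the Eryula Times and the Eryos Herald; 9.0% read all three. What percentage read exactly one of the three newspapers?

36.9%

Using the inclusion–exclusion count for exactly one event:
P(exactly one) = 38.3 + 46.5 + 54.7 − 2·12.5 − 2·25.6 − 2·26.7 + 3·9.0 = 36.9%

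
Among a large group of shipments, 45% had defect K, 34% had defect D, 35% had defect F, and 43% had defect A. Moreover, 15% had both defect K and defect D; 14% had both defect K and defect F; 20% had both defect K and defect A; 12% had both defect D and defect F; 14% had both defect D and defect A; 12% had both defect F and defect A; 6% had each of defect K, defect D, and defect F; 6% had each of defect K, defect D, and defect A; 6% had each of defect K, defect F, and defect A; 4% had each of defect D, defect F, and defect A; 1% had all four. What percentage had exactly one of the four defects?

45%

Using the inclusion–exclusion count for exactly one event:
P(exactly one) = 45 + 34 + 35 + 43 − 2·15 − 2·14 − 2·20 − 2·12 − 2·14 − 2·12 + 3·6 + 3·6 + 3·6 + 3·4 − 4·1 = 45%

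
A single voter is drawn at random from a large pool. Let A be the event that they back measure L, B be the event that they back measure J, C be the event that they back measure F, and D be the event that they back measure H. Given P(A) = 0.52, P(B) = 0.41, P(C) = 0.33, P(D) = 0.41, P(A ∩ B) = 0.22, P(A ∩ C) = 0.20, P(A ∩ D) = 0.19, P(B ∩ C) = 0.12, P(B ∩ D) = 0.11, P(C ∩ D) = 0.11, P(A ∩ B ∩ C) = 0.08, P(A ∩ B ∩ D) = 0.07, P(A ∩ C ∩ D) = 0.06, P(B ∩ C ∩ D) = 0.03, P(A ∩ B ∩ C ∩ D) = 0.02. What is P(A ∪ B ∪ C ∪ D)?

0.94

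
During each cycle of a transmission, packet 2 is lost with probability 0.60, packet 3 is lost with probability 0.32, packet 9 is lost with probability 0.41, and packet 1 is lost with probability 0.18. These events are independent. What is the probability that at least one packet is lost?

0.8684064

P(none) = (1 − 0.60) × (1 − 0.32) × (1 − 0.41) × (1 − 0.18) = 0.40 × 0.68 × 0.59 × 0.82 = 0.1315936
P(at least one) = 1 − 0.1315936 = 0.8684064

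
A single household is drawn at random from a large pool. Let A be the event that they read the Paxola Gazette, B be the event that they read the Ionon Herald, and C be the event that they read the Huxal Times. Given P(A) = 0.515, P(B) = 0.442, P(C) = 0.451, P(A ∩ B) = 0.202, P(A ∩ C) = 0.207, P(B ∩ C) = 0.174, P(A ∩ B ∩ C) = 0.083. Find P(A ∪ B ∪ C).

0.908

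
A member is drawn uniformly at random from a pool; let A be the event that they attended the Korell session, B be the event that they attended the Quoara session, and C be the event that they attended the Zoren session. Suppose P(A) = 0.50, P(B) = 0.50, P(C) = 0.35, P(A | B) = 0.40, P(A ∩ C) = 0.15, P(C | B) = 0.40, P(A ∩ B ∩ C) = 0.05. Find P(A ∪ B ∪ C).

P(A ∩ B) = P(B)·P(A|B) = 0.50 × 0.40 = 0.20
P(B ∩ C) = P(B)·P(C|B) = 0.50 × 0.40 = 0.20
By inclusion–exclusion:
P(A ∪ B ∪ C) = 0.50 + 0.50 + 0.35 − 0.20 − 0.15 − 0.20 + 0.05 = 0.85

0.85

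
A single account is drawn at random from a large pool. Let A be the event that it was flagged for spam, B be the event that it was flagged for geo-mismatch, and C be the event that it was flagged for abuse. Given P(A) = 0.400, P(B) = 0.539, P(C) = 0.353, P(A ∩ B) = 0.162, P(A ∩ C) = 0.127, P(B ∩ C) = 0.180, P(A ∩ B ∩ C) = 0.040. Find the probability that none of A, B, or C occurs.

P(A ∪ B ∪ C) = 0.400 + 0.539 + 0.353 − 0.162 − 0.127 − 0.180 + 0.040 = 0.863
P(none) = 1 − 0.863 = 0.137

0.137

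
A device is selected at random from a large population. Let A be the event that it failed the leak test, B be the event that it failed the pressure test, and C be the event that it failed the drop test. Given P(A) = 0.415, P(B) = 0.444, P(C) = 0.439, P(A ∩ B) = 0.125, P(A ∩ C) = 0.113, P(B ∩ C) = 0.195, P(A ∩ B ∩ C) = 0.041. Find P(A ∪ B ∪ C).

0.906

P(A ∪ B ∪ C) = 0.415 + 0.444 + 0.439 − 0.125 − 0.113 − 0.195 + 0.041 = 0.906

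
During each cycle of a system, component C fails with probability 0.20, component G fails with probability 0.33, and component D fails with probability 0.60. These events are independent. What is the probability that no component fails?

Independence gives P(none) = ∏(1 − pᵢ).
P(none) = (1 − 0.20) × (1 − 0.33) × (1 − 0.60) = 0.80 × 0.67 × 0.40 = 0.2144

0.2144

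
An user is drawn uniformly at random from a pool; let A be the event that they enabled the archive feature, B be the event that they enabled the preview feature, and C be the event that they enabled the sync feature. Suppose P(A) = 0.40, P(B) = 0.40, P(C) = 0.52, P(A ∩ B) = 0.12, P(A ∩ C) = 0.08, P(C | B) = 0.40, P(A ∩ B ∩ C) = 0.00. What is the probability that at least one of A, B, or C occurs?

0.96

P(B ∩ C) = P(B)·P(C|B) = 0.40 × 0.40 = 0.16
By inclusion-exclusion,
P(A ∪ B ∪ C) = 0.40 + 0.40 + 0.52 − 0.12 − 0.08 − 0.16 + 0.00 = 0.96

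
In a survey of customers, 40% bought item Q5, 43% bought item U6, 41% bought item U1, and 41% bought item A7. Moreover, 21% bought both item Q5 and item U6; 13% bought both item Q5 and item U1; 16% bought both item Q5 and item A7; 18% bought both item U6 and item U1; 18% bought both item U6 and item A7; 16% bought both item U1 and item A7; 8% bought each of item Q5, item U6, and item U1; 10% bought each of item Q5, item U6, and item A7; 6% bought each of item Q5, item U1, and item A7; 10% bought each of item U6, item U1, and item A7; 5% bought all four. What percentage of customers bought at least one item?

Using inclusion–exclusion:
P(union) = 40 + 43 + 41 + 41 − 21 − 13 − 16 − 18 − 18 − 16 + 8 + 10 + 6 + 10 − 5 = 92%

92%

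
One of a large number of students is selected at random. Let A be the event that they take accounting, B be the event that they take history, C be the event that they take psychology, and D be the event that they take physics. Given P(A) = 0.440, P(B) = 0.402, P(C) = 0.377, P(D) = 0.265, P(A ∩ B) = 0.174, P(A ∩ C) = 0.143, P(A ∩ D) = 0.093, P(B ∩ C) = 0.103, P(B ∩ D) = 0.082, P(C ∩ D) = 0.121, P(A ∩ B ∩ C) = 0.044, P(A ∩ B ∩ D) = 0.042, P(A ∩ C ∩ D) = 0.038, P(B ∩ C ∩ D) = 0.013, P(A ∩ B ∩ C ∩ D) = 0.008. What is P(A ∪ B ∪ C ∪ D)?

P(A ∪ B ∪ C ∪ D) = 0.440 + 0.402 + 0.377 + 0.265 − 0.174 − 0.143 − 0.093 − 0.103 − 0.082 − 0.121 + 0.044 + 0.042 + 0.038 + 0.013 − 0.008 = 0.897

0.897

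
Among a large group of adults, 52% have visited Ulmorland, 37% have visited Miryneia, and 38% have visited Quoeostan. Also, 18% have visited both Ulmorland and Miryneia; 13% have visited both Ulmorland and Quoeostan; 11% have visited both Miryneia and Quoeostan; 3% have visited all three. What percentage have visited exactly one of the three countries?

P(exactly one) = 52 + 37 + 38 − 2·18 − 2·13 − 2·11 + 3·3 = 52%

52%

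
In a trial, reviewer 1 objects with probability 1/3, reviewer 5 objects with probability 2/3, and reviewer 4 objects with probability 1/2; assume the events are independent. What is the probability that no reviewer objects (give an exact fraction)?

Since the events are independent, P(none) is the product of the individual non-occurrence probabilities.
P(none) = (1 − 1/3) × (1 − 2/3) × (1 − 1/2) = 2/3 × 1/3 × 1/2 = 1/9

1/9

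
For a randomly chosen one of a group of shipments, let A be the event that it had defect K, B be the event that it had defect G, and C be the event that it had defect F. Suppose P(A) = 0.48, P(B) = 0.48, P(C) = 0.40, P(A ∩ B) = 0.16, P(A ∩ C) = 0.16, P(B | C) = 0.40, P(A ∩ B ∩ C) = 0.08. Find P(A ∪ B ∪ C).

0.96

P(B ∩ C) = P(C)·P(B|C) = 0.40 × 0.40 = 0.16
P(A ∪ B ∪ C) = 0.48 + 0.48 + 0.40 − 0.16 − 0.16 − 0.16 + 0.08 = 0.96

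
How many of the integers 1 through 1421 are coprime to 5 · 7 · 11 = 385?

885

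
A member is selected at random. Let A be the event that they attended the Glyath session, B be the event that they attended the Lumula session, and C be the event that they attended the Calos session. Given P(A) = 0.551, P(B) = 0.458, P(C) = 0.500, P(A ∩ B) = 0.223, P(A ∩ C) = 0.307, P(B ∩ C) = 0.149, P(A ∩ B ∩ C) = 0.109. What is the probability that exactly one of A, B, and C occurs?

0.478

P(exactly one) = 0.551 + 0.458 + 0.500 − 2·0.223 − 2·0.307 − 2·0.149 + 3·0.109 = 0.478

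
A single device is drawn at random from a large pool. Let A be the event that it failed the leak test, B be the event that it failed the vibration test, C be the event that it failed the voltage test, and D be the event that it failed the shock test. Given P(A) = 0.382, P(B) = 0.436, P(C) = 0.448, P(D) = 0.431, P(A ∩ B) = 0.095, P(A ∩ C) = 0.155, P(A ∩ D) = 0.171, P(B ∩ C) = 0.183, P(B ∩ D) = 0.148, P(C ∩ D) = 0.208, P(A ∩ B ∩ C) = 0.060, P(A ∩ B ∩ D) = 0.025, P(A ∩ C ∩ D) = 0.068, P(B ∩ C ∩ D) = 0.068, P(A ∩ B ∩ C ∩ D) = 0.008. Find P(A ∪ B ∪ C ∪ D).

0.950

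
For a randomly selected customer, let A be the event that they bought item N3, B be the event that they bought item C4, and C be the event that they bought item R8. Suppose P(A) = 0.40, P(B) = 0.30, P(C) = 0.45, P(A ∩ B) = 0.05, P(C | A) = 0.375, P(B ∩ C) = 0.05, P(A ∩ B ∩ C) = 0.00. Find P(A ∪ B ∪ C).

P(A ∩ C) = P(A)·P(C|A) = 0.40 × 0.375 = 0.15
Apply inclusion-exclusion:
P(A ∪ B ∪ C) = 0.40 + 0.30 + 0.45 − 0.05 − 0.15 − 0.05 + 0.00 = 0.90

0.90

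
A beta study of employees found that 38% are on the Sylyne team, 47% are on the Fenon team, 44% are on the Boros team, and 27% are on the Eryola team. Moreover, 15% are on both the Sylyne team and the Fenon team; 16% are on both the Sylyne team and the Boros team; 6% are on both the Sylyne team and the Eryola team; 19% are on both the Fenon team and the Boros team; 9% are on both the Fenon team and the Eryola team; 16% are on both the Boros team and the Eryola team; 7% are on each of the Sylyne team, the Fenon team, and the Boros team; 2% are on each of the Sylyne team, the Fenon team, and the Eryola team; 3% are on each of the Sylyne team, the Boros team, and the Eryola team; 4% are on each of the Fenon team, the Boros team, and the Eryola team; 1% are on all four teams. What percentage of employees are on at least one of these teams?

90%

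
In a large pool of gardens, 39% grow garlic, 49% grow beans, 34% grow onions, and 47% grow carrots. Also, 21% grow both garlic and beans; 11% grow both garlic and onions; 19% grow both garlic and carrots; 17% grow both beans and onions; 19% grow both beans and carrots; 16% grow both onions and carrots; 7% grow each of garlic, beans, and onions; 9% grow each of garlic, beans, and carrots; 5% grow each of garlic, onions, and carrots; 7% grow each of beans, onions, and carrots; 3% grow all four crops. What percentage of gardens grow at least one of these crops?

By inclusion–exclusion:
P(union) = 39 + 49 + 34 + 47 − 21 − 11 − 19 − 17 − 19 − 16 + 7 + 9 + 5 + 7 − 3 = 91%

91%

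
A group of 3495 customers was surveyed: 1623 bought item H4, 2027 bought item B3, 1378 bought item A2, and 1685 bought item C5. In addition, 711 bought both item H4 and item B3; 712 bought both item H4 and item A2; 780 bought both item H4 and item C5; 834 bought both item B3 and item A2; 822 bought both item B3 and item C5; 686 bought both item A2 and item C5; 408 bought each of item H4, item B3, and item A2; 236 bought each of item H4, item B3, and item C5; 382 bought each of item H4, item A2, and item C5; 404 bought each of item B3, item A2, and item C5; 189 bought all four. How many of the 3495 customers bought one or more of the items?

|at least one| = 1623 + 2027 + 1378 + 1685 − 711 − 712 − 780 − 834 − 822 − 686 + 408 + 236 + 382 + 404 − 189 = 3409

3409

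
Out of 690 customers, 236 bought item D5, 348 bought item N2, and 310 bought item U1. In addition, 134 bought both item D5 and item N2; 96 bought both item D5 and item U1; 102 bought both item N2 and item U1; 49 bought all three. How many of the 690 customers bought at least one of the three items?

611

|at least one| = 236 + 348 + 310 − 134 − 96 − 102 + 49 = 611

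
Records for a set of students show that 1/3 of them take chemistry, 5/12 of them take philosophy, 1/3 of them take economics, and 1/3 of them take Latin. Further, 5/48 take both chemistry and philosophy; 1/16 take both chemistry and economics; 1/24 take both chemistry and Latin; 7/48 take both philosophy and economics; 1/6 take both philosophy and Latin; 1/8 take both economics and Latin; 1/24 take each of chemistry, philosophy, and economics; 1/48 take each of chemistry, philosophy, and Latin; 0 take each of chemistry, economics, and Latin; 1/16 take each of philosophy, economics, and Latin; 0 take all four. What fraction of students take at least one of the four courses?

43/48

Inclusion–exclusion gives
P(≥1) = 1/3 + 5/12 + 1/3 + 1/3 − 5/48 − 1/16 − 1/24 − 7/48 − 1/6 − 1/8 + 1/24 + 1/48 + 0 + 1/16 − 0 = 43/48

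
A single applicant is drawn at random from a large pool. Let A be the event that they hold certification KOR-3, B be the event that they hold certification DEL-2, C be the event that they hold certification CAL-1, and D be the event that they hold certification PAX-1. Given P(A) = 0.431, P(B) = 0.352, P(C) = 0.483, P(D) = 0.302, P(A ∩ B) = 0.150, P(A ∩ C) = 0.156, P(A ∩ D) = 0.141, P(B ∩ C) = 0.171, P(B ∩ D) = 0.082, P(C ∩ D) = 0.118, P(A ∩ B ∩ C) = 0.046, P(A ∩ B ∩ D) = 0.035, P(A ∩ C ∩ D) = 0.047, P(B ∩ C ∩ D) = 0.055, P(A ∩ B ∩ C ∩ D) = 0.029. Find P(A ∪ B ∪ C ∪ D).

Inclusion–exclusion gives
P(A ∪ B ∪ C ∪ D) = 0.431 + 0.352 + 0.483 + 0.302 − 0.150 − 0.156 − 0.141 − 0.171 − 0.082 − 0.118 + 0.046 + 0.035 + 0.047 + 0.055 − 0.029 = 0.904

0.904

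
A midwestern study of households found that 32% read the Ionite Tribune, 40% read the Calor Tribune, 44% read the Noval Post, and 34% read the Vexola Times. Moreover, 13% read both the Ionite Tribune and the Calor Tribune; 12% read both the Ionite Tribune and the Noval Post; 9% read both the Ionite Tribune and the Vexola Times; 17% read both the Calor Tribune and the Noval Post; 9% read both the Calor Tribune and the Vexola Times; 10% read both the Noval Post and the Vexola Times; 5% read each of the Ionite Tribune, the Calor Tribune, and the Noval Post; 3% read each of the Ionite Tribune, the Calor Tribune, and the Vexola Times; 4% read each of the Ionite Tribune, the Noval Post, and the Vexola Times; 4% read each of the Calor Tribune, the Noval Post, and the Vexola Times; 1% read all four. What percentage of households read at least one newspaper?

Inclusion–exclusion gives
P(≥1) = 32 + 40 + 44 + 34 − 13 − 12 − 9 − 17 − 9 − 10 + 5 + 3 + 4 + 4 − 1 = 95%

95%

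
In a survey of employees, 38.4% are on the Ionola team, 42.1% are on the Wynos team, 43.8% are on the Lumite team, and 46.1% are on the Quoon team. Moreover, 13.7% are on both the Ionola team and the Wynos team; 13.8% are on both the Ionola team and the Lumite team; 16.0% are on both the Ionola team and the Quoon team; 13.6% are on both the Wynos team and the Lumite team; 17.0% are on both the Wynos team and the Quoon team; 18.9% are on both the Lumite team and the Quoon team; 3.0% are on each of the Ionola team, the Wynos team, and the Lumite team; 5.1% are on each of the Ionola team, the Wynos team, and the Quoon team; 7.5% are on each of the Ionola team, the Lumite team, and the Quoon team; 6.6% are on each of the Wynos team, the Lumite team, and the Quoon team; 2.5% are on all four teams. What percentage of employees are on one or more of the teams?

P(at least one) = 38.4 + 42.1 + 43.8 + 46.1 − 13.7 − 13.8 − 16.0 − 13.6 − 17.0 − 18.9 + 3.0 + 5.1 + 7.5 + 6.6 − 2.5 = 97.1%

97.1%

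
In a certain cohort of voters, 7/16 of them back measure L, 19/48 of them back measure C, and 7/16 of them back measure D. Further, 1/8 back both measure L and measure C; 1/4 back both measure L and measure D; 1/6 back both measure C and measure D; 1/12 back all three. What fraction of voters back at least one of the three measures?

13/16

P(≥1) = 7/16 + 19/48 + 7/16 − 1/8 − 1/4 − 1/6 + 1/12 = 13/16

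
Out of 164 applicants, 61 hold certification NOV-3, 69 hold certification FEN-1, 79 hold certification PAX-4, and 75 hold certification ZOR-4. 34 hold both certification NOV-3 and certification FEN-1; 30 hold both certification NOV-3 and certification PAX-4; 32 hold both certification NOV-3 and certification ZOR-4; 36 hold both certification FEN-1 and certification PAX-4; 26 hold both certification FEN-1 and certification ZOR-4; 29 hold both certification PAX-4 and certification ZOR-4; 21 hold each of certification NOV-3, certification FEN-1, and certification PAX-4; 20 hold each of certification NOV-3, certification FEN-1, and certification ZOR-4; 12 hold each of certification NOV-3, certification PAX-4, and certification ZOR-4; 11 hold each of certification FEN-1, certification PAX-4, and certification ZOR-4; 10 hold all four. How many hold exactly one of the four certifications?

62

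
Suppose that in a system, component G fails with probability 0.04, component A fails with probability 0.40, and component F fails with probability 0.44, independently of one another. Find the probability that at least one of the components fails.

0.67744

P(none) = (1 − 0.04) × (1 − 0.40) × (1 − 0.44) = 0.96 × 0.60 × 0.56 = 0.32256
P(at least one) = 1 − 0.32256 = 0.67744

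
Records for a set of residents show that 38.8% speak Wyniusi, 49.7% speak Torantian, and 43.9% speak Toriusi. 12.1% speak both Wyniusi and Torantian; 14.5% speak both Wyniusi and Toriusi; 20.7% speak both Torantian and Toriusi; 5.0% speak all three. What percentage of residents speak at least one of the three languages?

P(at least one) = 38.8 + 49.7 + 43.9 − 12.1 − 14.5 − 20.7 + 5.0 = 90.1%

90.1%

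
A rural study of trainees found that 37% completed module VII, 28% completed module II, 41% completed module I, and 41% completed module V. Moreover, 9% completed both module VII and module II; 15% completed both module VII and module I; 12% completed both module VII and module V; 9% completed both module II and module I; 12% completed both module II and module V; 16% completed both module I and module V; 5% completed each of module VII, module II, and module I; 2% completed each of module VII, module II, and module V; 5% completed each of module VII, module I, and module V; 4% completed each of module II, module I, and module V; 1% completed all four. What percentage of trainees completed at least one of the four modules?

P(union) = 37 + 28 + 41 + 41 − 9 − 15 − 12 − 9 − 12 − 16 + 5 + 2 + 5 + 4 − 1 = 89%

89%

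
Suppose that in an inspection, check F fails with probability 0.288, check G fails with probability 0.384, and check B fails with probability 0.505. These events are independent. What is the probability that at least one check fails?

P(none) = (1 − 0.288) × (1 − 0.384) × (1 − 0.505) = 0.712 × 0.616 × 0.495 = 0.21710304
P(at least one) = 1 − 0.21710304 = 0.78289696

0.78289696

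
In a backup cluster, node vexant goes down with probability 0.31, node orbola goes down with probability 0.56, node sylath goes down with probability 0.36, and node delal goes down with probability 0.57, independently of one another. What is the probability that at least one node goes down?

Since the events are independent, P(none) is the product of the individual non-occurrence probabilities.
P(none) = (1 − 0.31) × (1 − 0.56) × (1 − 0.36) × (1 − 0.57) = 0.69 × 0.44 × 0.64 × 0.43 = 0.08355072
P(at least one) = 1 − 0.08355072 = 0.91644928

0.91644928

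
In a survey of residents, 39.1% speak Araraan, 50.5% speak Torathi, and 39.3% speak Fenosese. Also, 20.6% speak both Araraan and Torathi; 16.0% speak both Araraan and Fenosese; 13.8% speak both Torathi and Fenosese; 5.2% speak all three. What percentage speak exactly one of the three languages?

43.7%

By inclusion–exclusion (exactly-one form):
P(exactly one) = 39.1 + 50.5 + 39.3 − 2·20.6 − 2·16.0 − 2·13.8 + 3·5.2 = 43.7%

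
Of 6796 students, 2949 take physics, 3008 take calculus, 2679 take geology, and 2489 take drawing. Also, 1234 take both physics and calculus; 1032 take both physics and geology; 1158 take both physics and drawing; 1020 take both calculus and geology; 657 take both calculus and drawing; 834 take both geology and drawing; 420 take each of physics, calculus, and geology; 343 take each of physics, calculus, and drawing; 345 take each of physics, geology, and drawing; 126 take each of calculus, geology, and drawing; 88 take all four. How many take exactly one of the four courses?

2605

Using the inclusion–exclusion count for exactly one event:
|exactly one| = 2949 + 3008 + 2679 + 2489 − 2·1234 − 2·1032 − 2·1158 − 2·1020 − 2·657 − 2·834 + 3·420 + 3·343 + 3·345 + 3·126 − 4·88 = 2605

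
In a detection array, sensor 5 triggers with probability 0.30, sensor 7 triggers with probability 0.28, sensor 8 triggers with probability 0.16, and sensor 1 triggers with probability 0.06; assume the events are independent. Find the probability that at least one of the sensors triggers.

P(none) = (1 − 0.30) × (1 − 0.28) × (1 − 0.16) × (1 − 0.06) = 0.70 × 0.72 × 0.84 × 0.94 = 0.3979584
P(at least one) = 1 − 0.3979584 = 0.6020416

0.6020416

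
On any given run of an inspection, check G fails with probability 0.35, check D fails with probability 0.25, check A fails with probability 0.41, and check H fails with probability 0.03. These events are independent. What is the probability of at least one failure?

P(none) = (1 − 0.35) × (1 − 0.25) × (1 − 0.41) × (1 − 0.03) = 0.65 × 0.75 × 0.59 × 0.97 = 0.27899625
P(at least one) = 1 − 0.27899625 = 0.72100375

0.72100375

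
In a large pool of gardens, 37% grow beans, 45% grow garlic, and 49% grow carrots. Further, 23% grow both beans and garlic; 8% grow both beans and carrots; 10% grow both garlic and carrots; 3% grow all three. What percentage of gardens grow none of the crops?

Using inclusion–exclusion:
P(≥1) = 37 + 45 + 49 − 23 − 8 − 10 + 3 = 93%
P(none) = 100% − 93% = 7%

7%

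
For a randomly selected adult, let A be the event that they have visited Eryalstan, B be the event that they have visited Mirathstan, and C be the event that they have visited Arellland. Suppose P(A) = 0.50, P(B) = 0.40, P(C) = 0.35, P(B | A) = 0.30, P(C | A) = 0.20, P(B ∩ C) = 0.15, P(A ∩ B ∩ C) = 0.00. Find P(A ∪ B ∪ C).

0.85

P(A ∩ B) = P(A)·P(B|A) = 0.50 × 0.30 = 0.15
P(A ∩ C) = P(A)·P(C|A) = 0.50 × 0.20 = 0.10
P(A ∪ B ∪ C) = 0.50 + 0.40 + 0.35 − 0.15 − 0.10 − 0.15 + 0.00 = 0.85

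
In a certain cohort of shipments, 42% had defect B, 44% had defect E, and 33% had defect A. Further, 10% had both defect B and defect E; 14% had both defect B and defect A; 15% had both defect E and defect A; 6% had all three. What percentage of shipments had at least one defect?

86%

P(≥1) = 42 + 44 + 33 − 10 − 14 − 15 + 6 = 86%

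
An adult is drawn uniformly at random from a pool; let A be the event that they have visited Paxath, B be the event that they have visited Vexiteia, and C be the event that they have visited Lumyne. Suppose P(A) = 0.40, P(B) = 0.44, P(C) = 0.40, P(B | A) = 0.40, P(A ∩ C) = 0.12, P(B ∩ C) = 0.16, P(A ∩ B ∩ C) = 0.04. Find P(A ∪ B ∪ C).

P(A ∩ B) = P(A)·P(B|A) = 0.40 × 0.40 = 0.16
P(A ∪ B ∪ C) = 0.40 + 0.44 + 0.40 − 0.16 − 0.12 − 0.16 + 0.04 = 0.84

0.84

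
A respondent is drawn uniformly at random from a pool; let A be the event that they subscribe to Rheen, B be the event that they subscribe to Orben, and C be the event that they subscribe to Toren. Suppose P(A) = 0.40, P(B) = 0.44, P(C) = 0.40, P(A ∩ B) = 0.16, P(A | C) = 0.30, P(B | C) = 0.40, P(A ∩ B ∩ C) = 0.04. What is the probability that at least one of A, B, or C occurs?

P(A ∩ C) = P(C)·P(A|C) = 0.40 × 0.30 = 0.12
P(B ∩ C) = P(C)·P(B|C) = 0.40 × 0.40 = 0.16
P(A ∪ B ∪ C) = 0.40 + 0.44 + 0.40 − 0.16 − 0.12 − 0.16 + 0.04 = 0.84

0.84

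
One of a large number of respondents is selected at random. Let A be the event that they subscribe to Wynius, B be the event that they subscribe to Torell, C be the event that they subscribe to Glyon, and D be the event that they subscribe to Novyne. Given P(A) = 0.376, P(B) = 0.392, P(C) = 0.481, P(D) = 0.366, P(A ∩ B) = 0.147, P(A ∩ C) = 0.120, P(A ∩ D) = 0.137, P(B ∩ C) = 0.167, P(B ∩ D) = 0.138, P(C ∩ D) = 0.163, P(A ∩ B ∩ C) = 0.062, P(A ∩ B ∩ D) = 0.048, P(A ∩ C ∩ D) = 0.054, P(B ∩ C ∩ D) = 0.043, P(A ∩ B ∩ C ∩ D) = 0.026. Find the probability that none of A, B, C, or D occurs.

0.076

Using inclusion–exclusion:
P(A ∪ B ∪ C ∪ D) = 0.376 + 0.392 + 0.481 + 0.366 − 0.147 − 0.120 − 0.137 − 0.167 − 0.138 − 0.163 + 0.062 + 0.048 + 0.054 + 0.043 − 0.026 = 0.924
P(none) = 1 − 0.924 = 0.076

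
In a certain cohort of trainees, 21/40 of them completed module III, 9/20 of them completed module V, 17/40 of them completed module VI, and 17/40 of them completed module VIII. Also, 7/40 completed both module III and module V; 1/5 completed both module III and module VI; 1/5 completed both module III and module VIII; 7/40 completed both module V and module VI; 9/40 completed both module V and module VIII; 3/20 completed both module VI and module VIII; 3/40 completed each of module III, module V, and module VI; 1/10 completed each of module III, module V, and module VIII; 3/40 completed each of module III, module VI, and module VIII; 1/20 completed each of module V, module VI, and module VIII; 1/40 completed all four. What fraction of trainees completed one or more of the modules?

P(union) = 21/40 + 9/20 + 17/40 + 17/40 − 7/40 − 1/5 − 1/5 − 7/40 − 9/40 − 3/20 + 3/40 + 1/10 + 3/40 + 1/20 − 1/40 = 39/40

39/40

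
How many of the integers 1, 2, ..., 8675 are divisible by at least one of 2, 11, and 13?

Using inclusion–exclusion:
4337 + 788 + 667 − 394 − 333 − 60 + 30 = 5035

5035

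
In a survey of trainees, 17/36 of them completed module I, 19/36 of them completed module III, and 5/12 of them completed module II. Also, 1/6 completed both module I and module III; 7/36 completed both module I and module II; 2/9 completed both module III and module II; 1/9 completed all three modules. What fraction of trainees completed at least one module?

P(≥1) = 17/36 + 19/36 + 5/12 − 1/6 − 7/36 − 2/9 + 1/9 = 17/18

17/18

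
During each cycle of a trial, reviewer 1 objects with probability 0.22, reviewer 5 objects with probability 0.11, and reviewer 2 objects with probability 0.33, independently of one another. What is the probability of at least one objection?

0.534886

Since the events are independent, P(none) is the product of the individual non-occurrence probabilities.
P(none) = (1 − 0.22) × (1 − 0.11) × (1 − 0.33) = 0.78 × 0.89 × 0.67 = 0.465114
P(at least one) = 1 − 0.465114 = 0.534886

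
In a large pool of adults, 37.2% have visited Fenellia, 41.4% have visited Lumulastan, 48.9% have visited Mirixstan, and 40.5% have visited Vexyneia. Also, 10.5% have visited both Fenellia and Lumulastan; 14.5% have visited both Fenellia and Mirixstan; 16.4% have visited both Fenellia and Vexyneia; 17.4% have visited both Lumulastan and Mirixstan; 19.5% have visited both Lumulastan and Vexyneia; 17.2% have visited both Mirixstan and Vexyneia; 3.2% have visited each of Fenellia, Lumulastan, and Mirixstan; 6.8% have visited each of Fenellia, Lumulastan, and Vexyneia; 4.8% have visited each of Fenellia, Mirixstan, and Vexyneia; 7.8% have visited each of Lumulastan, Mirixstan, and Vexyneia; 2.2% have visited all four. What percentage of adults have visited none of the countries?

P(at least one) = 37.2 + 41.4 + 48.9 + 40.5 − 10.5 − 14.5 − 16.4 − 17.4 − 19.5 − 17.2 + 3.2 + 6.8 + 4.8 + 7.8 − 2.2 = 92.9%
P(none) = 100% − 92.9% = 7.1%

7.1%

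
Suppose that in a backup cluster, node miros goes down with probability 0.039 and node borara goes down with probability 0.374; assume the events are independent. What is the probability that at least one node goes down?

0.398414

P(none) = (1 − 0.039) × (1 − 0.374) = 0.961 × 0.626 = 0.601586
P(at least one) = 1 − 0.601586 = 0.398414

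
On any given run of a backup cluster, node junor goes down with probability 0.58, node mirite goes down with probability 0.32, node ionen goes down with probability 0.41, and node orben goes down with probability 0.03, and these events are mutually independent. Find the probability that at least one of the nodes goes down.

0.83655112

P(none) = (1 − 0.58) × (1 − 0.32) × (1 − 0.41) × (1 − 0.03) = 0.42 × 0.68 × 0.59 × 0.97 = 0.16344888
P(at least one) = 1 − 0.16344888 = 0.83655112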